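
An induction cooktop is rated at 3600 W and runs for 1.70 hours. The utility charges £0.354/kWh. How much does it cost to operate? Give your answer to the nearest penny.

Energy = 3600 W × 1.70 h = 6,120 Wh = 6.12 kWh
Cost = 6.12 kWh × £0.354/kWh = £2.17

£2.17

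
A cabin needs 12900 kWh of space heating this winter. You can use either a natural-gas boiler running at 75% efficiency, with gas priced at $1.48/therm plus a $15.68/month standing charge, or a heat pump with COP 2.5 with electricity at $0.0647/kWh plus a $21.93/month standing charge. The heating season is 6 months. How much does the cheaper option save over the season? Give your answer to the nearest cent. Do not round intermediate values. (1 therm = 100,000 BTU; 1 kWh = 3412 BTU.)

Heat load = 12900 kWh × 3412 = 44,014,800 BTU
Gas: input = 44,014,800 / 0.75 = 58,686,400 BTU = 586.9 therm → 586.9 × $1.48 = $868.56; + 6 × $15.68 standing = $962.64
Heat pump: 44,014,800 BTU / 3412 = 12,900 kWh heat; / 2.5 = 5,160 kWh in → × $0.0647 = $333.85; + 6 × $21.93 standing = $465.43
Difference = |$962.64 − $465.43| = $497.21

$497.21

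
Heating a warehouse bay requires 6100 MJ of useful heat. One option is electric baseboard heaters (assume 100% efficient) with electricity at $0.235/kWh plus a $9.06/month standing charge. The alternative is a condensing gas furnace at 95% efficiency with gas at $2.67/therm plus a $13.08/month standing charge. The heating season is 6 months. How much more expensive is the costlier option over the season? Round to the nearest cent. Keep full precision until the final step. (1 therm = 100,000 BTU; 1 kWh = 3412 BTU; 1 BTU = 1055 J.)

Heat load = 6100 MJ = 6,100,000,000 J / 1055 = 5,781,991 BTU
Gas: input = 5,781,991 / 0.95 = 6,086,306 BTU = 60.86 therm → 60.86 × $2.67 = $162.50; + 6 × $13.08 standing = $240.98
Electric: 5,781,991 BTU / 3412 = 1,695 kWh → × $0.235 = $398.23; + 6 × $9.06 standing = $452.59
Difference = |$240.98 − $452.59| = $211.61

$211.61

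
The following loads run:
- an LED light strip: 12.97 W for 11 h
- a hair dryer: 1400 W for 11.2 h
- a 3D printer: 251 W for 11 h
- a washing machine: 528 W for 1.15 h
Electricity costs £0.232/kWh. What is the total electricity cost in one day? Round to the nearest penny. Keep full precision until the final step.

£4.45

LED light strip: 12.97 W × 11 h = 143 Wh = 0.1427 kWh
hair dryer: 1400 W × 11.2 h = 15,680 Wh = 15.68 kWh
3D printer: 251 W × 11 h = 2,761 Wh = 2.761 kWh
washing machine: 528 W × 1.15 h = 607 Wh = 0.6072 kWh
Total energy = 0.1427 + 15.68 + 2.761 + 0.6072 = 19.19 kWh
Cost = 19.19 kWh × £0.232 = £4.45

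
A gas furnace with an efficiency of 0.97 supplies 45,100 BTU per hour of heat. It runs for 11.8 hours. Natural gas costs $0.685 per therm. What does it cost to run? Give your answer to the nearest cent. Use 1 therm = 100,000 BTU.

$3.76

Heat delivered = 45,100 BTU/h × 11.8 h = 532,180 BTU
Gas input = 532,180 / 0.97 = 548,639 BTU
= 548,639 / 100,000 = 5.486 therm
Cost = 5.486 × $0.685/therm = $3.76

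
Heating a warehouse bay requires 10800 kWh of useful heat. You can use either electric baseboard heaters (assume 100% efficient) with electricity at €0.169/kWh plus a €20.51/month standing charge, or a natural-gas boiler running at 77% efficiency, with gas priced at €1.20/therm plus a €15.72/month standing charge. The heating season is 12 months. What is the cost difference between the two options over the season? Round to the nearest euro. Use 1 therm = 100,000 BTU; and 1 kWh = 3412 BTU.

Heat load = 10800 kWh × 3412 = 36,849,600 BTU
Gas: input = 36,849,600 / 0.77 = 47,856,623 BTU = 478.6 therm → 478.6 × €1.20 = €574.28; + 12 × €15.72 standing = €762.92
Electric: 36,849,600 BTU / 3412 = 10,800 kWh → × €0.169 = €1,825.20; + 12 × €20.51 standing = €2,071.32
Difference = |€762.92 − €2,071.32| = €1,308.40 ≈ €1308

€1308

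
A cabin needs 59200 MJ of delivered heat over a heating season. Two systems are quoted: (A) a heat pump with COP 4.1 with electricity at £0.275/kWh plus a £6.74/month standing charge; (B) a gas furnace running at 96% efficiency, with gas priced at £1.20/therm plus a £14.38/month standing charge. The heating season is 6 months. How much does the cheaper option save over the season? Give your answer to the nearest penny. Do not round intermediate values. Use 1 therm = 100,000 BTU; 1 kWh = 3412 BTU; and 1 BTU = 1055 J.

Heat load = 59200 MJ = 59,200,000,000 J / 1055 = 56,113,744 BTU
Gas: input = 56,113,744 / 0.96 = 58,451,817 BTU = 584.5 therm → 584.5 × £1.20 = £701.42; + 6 × £14.38 standing = £787.70
Heat pump: 56,113,744 BTU / 3412 = 16,450 kWh heat; / 4.1 = 4,011 kWh in → × £0.275 = £1,103.09; + 6 × £6.74 standing = £1,143.53
Difference = |£787.70 − £1,143.53| = £355.82

£355.82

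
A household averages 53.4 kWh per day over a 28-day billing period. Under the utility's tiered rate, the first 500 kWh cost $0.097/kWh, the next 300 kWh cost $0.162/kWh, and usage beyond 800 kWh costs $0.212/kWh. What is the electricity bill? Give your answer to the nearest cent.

Usage = 53.4 kWh/day × 28 days = 1495.2 kWh
First 500 kWh × $0.097 = $48.50
Next 300 kWh × $0.162 = $48.60
Remaining 695.2 kWh × $0.212 = $147.38
Total = $244.48

$244.48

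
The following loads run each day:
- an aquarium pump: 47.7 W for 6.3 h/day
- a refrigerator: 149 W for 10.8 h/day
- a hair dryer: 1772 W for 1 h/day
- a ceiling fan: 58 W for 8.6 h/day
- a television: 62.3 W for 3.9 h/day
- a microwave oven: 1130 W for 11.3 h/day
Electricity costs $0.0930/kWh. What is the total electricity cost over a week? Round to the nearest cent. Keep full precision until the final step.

$11.19

aquarium pump: 47.7 W × 6.3 h × 7 d = 2,104 Wh = 2.104 kWh
refrigerator: 149 W × 10.8 h × 7 d = 11,264 Wh = 11.26 kWh
hair dryer: 1772 W × 1 h × 7 d = 12,404 Wh = 12.4 kWh
ceiling fan: 58 W × 8.6 h × 7 d = 3,492 Wh = 3.492 kWh
television: 62.3 W × 3.9 h × 7 d = 1,701 Wh = 1.701 kWh
microwave oven: 1130 W × 11.3 h × 7 d = 89,383 Wh = 89.38 kWh
Total energy = 2.104 + 11.26 + 12.4 + 3.492 + 1.701 + 89.38 = 120.3 kWh
Cost = 120.3 kWh × $0.0930 = $11.19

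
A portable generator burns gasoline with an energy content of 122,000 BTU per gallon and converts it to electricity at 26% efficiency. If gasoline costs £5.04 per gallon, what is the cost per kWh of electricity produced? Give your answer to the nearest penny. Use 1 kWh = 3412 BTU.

Electrical output per gallon = 122,000 BTU × 0.26 / 3412 BTU/kWh = 9.297 kWh
Cost per kWh = £5.04 / 9.297 kWh = £0.542

£0.54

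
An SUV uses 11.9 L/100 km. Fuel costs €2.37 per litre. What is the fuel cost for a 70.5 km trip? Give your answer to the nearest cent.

€19.88

Fuel = 11.9 L/100 km × 70.5 km / 100 = 8.389 L
Cost = 8.389 L × €2.37/L = €19.88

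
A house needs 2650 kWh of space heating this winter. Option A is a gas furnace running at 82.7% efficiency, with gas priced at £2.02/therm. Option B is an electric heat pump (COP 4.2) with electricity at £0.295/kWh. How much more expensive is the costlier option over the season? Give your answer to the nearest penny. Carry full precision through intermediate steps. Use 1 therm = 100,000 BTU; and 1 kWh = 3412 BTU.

Heat load = 2650 kWh × 3412 = 9,041,800 BTU
Gas: input = 9,041,800 / 0.827 = 10,933,253 BTU = 109.3 therm → 109.3 × £2.02 = £220.85
Heat pump: 9,041,800 BTU / 3412 = 2,650 kWh heat; / 4.2 = 631 kWh in → × £0.295 = £186.13
Difference = |£220.85 − £186.13| = £34.72

£34.72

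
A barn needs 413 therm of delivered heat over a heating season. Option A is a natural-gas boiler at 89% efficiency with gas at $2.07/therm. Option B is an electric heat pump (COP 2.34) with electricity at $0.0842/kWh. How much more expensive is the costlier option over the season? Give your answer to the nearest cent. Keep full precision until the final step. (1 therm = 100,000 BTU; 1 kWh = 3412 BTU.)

$525.02

Heat load = 413 therm × 100,000 = 41,300,000 BTU
Gas: input = 41,300,000 / 0.89 = 46,404,494 BTU = 464 therm → 464 × $2.07 = $960.57
Heat pump: 41,300,000 BTU / 3412 = 12,100 kWh heat; / 2.34 = 5,173 kWh in → × $0.0842 = $435.55
Difference = |$960.57 − $435.55| = $525.02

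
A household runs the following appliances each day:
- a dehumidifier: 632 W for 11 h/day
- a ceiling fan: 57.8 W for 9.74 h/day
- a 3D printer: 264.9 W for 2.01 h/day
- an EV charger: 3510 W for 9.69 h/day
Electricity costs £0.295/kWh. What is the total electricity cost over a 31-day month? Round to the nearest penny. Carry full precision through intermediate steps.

dehumidifier: 632 W × 11 h × 31 d = 215,512 Wh = 215.5 kWh
ceiling fan: 57.8 W × 9.74 h × 31 d = 17,452 Wh = 17.45 kWh
3D printer: 264.9 W × 2.01 h × 31 d = 16,506 Wh = 16.51 kWh
EV charger: 3510 W × 9.69 h × 31 d = 1,054,369 Wh = 1,054 kWh
Total energy = 215.5 + 17.45 + 16.51 + 1,054 = 1,304 kWh
Cost = 1,304 kWh × £0.295 = £384.63

£384.63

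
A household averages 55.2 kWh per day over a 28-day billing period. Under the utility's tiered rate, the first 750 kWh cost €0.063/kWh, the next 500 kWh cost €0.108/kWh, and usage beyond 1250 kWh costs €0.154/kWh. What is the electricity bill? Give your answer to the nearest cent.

Usage = 55.2 kWh/day × 28 days = 1545.6 kWh
First 750 kWh × €0.063 = €47.25
Next 500 kWh × €0.108 = €54.00
Remaining 295.6 kWh × €0.154 = €45.52
Total = €146.77

€146.77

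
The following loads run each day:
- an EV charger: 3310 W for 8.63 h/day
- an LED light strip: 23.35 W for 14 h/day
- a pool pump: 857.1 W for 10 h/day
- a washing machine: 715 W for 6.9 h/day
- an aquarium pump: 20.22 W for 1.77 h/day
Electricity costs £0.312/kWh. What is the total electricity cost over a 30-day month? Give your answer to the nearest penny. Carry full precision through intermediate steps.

EV charger: 3310 W × 8.63 h × 30 d = 856,959 Wh = 857 kWh
LED light strip: 23.35 W × 14 h × 30 d = 9,807 Wh = 9.807 kWh
pool pump: 857.1 W × 10 h × 30 d = 257,130 Wh = 257.1 kWh
washing machine: 715 W × 6.9 h × 30 d = 148,005 Wh = 148 kWh
aquarium pump: 20.22 W × 1.77 h × 30 d = 1,074 Wh = 1.074 kWh
Total energy = 857 + 9.807 + 257.1 + 148 + 1.074 = 1,273 kWh
Cost = 1,273 kWh × £0.312 = £397.17

£397.17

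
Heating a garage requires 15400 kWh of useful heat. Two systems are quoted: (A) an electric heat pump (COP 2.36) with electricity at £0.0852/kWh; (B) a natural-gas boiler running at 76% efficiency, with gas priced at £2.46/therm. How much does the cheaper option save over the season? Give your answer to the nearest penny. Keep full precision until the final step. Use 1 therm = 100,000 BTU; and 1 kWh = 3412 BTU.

£1144.83

Heat load = 15400 kWh × 3412 = 52,544,800 BTU
Gas: input = 52,544,800 / 0.76 = 69,137,895 BTU = 691.4 therm → 691.4 × £2.46 = £1,700.79
Heat pump: 52,544,800 BTU / 3412 = 15,400 kWh heat; / 2.36 = 6,525 kWh in → × £0.0852 = £555.97
Difference = |£1,700.79 − £555.97| = £1,144.83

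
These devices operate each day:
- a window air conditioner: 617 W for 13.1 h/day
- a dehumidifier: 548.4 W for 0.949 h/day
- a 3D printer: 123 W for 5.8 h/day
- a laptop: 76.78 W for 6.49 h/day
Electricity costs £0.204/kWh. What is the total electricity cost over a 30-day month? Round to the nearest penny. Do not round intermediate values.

window air conditioner: 617 W × 13.1 h × 30 d = 242,481 Wh = 242.5 kWh
dehumidifier: 548.4 W × 0.949 h × 30 d = 15,613 Wh = 15.61 kWh
3D printer: 123 W × 5.8 h × 30 d = 21,402 Wh = 21.4 kWh
laptop: 76.78 W × 6.49 h × 30 d = 14,949 Wh = 14.95 kWh
Total energy = 242.5 + 15.61 + 21.4 + 14.95 = 294.4 kWh
Cost = 294.4 kWh × £0.204 = £60.07

£60.07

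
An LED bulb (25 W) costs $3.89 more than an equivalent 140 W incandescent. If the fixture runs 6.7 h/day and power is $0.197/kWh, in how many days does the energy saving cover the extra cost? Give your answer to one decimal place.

Power saved = 140 − 25 = 115 W
Daily energy saved = 115 W × 6.7 h = 770.5 Wh = 0.7705 kWh
Daily savings = 0.7705 × $0.197 = $0.1518
Payback = $3.89 / $0.1518 per day = 25.63 days

25.6 days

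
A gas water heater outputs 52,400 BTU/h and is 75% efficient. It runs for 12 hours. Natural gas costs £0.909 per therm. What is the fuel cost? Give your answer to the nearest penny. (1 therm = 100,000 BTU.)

£7.62

Heat delivered = 52,400 BTU/h × 12 h = 628,800 BTU
Gas input = 628,800 / 0.75 = 838,400 BTU
= 838,400 / 100,000 = 8.384 therm
Cost = 8.384 × £0.909/therm = £7.62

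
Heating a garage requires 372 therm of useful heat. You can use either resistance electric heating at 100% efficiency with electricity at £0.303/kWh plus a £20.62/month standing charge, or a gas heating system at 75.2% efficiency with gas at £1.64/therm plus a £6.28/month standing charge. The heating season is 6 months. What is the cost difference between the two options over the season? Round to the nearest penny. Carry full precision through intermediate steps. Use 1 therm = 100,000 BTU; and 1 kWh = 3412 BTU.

Heat load = 372 therm × 100,000 = 37,200,000 BTU
Gas: input = 37,200,000 / 0.752 = 49,468,085 BTU = 494.7 therm → 494.7 × £1.64 = £811.28; + 6 × £6.28 standing = £848.96
Electric: 37,200,000 BTU / 3412 = 10,900 kWh → × £0.303 = £3,303.52; + 6 × £20.62 standing = £3,427.24
Difference = |£848.96 − £3,427.24| = £2,578.28

£2578.28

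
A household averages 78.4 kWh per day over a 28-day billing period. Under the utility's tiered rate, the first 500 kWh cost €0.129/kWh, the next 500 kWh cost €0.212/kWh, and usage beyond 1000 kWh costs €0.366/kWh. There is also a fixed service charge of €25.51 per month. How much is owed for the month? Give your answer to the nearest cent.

Usage = 78.4 kWh/day × 28 days = 2195.2 kWh
First 500 kWh × €0.129 = €64.50
Next 500 kWh × €0.212 = €106.00
Remaining 1195.2 kWh × €0.366 = €437.44
Energy charge = €607.94; + service €25.51 = €633.45

€633.45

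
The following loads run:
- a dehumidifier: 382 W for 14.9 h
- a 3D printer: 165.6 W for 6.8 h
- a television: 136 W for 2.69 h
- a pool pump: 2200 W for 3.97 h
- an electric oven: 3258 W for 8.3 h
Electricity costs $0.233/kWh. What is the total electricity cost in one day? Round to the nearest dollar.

dehumidifier: 382 W × 14.9 h = 5,692 Wh = 5.692 kWh
3D printer: 165.6 W × 6.8 h = 1,126 Wh = 1.126 kWh
television: 136 W × 2.69 h = 366 Wh = 0.3658 kWh
pool pump: 2200 W × 3.97 h = 8,734 Wh = 8.734 kWh
electric oven: 3258 W × 8.3 h = 27,041 Wh = 27.04 kWh
Total energy = 5.692 + 1.126 + 0.3658 + 8.734 + 27.04 = 42.96 kWh
Cost = 42.96 kWh × $0.233 = $10.01 ≈ $10

$10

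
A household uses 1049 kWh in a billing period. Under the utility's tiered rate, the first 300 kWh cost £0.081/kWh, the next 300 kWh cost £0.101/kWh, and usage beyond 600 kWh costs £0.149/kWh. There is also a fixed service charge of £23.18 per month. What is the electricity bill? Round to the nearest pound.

£145

First 300 kWh × £0.081 = £24.30
Next 300 kWh × £0.101 = £30.30
Remaining 449 kWh × £0.149 = £66.90
Energy charge = £121.50; + service £23.18 = £144.68 ≈ £145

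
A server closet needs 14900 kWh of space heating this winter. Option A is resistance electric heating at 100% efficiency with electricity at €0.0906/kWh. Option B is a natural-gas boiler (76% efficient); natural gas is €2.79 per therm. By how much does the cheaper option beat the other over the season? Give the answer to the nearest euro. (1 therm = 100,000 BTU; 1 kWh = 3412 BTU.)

Heat load = 14900 kWh × 3412 = 50,838,800 BTU
Gas: input = 50,838,800 / 0.76 = 66,893,158 BTU = 668.9 therm → 668.9 × €2.79 = €1,866.32
Electric: 50,838,800 BTU / 3412 = 14,900 kWh → × €0.0906 = €1,349.94
Difference = |€1,866.32 − €1,349.94| = €516.38 ≈ €516

€516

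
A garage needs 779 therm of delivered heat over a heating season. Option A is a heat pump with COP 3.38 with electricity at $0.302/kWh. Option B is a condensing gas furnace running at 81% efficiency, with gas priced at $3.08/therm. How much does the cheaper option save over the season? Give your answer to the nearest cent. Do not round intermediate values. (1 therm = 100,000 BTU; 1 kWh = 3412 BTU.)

Heat load = 779 therm × 100,000 = 77,900,000 BTU
Gas: input = 77,900,000 / 0.81 = 96,172,840 BTU = 961.7 therm → 961.7 × $3.08 = $2,962.12
Heat pump: 77,900,000 BTU / 3412 = 22,830 kWh heat; / 3.38 = 6,755 kWh in → × $0.302 = $2,039.95
Difference = |$2,962.12 − $2,039.95| = $922.18

$922.18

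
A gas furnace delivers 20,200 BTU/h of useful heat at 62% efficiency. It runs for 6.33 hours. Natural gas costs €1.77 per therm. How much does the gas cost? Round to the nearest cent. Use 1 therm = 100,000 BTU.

€3.65

Heat delivered = 20,200 BTU/h × 6.33 h = 127,866 BTU
Gas input = 127,866 / 0.62 = 206,235 BTU
= 206,235 / 100,000 = 2.062 therm
Cost = 2.062 × €1.77/therm = €3.65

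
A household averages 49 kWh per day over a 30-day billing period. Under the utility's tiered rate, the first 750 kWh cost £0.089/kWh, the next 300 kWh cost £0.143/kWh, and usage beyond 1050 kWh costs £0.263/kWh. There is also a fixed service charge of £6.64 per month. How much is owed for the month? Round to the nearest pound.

Usage = 49 kWh/day × 30 days = 1470 kWh
First 750 kWh × £0.089 = £66.75
Next 300 kWh × £0.143 = £42.90
Remaining 420 kWh × £0.263 = £110.46
Energy charge = £220.11; + service £6.64 = £226.75 ≈ £227

£227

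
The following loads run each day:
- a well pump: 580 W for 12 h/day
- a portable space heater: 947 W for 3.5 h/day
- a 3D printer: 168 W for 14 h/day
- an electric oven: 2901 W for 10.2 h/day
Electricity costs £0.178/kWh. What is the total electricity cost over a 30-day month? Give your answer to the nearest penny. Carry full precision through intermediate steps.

well pump: 580 W × 12 h × 30 d = 208,800 Wh = 208.8 kWh
portable space heater: 947 W × 3.5 h × 30 d = 99,435 Wh = 99.44 kWh
3D printer: 168 W × 14 h × 30 d = 70,560 Wh = 70.56 kWh
electric oven: 2901 W × 10.2 h × 30 d = 887,706 Wh = 887.7 kWh
Total energy = 208.8 + 99.44 + 70.56 + 887.7 = 1,267 kWh
Cost = 1,267 kWh × £0.178 = £225.44

£225.44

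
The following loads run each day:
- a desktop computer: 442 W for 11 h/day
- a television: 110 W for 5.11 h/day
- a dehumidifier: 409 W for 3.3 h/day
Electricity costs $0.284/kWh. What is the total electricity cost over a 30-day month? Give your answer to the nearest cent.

$57.71

desktop computer: 442 W × 11 h × 30 d = 145,860 Wh = 145.9 kWh
television: 110 W × 5.11 h × 30 d = 16,863 Wh = 16.86 kWh
dehumidifier: 409 W × 3.3 h × 30 d = 40,491 Wh = 40.49 kWh
Total energy = 145.9 + 16.86 + 40.49 = 203.2 kWh
Cost = 203.2 kWh × $0.284 = $57.71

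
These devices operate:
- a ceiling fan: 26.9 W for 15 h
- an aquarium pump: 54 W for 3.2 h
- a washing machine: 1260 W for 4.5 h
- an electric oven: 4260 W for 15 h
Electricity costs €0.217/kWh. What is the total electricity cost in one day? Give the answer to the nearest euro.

ceiling fan: 26.9 W × 15 h = 404 Wh = 0.4035 kWh
aquarium pump: 54 W × 3.2 h = 173 Wh = 0.1728 kWh
washing machine: 1260 W × 4.5 h = 5,670 Wh = 5.67 kWh
electric oven: 4260 W × 15 h = 63,900 Wh = 63.9 kWh
Total energy = 0.4035 + 0.1728 + 5.67 + 63.9 = 70.15 kWh
Cost = 70.15 kWh × €0.217 = €15.22 ≈ €15

€15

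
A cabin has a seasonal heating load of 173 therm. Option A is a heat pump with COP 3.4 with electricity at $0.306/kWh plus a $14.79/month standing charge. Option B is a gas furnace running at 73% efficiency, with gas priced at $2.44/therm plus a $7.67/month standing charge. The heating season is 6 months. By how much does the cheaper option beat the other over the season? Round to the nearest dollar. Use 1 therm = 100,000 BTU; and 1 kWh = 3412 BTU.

$79

Heat load = 173 therm × 100,000 = 17,300,000 BTU
Gas: input = 17,300,000 / 0.73 = 23,698,630 BTU = 237 therm → 237 × $2.44 = $578.25; + 6 × $7.67 standing = $624.27
Heat pump: 17,300,000 BTU / 3412 = 5,070 kWh heat; / 3.4 = 1,491 kWh in → × $0.306 = $456.33; + 6 × $14.79 standing = $545.07
Difference = |$624.27 − $545.07| = $79.20 ≈ $79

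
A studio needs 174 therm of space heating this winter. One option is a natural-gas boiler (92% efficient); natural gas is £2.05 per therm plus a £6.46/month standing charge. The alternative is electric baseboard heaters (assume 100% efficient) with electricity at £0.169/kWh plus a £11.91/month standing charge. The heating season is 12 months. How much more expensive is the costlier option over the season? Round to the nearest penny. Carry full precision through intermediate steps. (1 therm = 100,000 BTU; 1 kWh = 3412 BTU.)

£539.52

Heat load = 174 therm × 100,000 = 17,400,000 BTU
Gas: input = 17,400,000 / 0.92 = 18,913,043 BTU = 189.1 therm → 189.1 × £2.05 = £387.72; + 12 × £6.46 standing = £465.24
Electric: 17,400,000 BTU / 3412 = 5,100 kWh → × £0.169 = £861.84; + 12 × £11.91 standing = £1,004.76
Difference = |£465.24 − £1,004.76| = £539.52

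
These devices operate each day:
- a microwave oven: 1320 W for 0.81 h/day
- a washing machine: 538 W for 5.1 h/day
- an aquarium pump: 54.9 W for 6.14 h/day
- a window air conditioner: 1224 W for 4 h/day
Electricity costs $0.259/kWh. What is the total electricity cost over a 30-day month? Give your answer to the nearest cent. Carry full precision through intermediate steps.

$70.29

microwave oven: 1320 W × 0.81 h × 30 d = 32,076 Wh = 32.08 kWh
washing machine: 538 W × 5.1 h × 30 d = 82,314 Wh = 82.31 kWh
aquarium pump: 54.9 W × 6.14 h × 30 d = 10,113 Wh = 10.11 kWh
window air conditioner: 1224 W × 4 h × 30 d = 146,880 Wh = 146.9 kWh
Total energy = 32.08 + 82.31 + 10.11 + 146.9 = 271.4 kWh
Cost = 271.4 kWh × $0.259 = $70.29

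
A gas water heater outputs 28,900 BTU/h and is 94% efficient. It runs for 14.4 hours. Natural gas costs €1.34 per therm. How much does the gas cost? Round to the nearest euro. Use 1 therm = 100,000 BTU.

€6

Heat delivered = 28,900 BTU/h × 14.4 h = 416,160 BTU
Gas input = 416,160 / 0.94 = 442,723 BTU
= 442,723 / 100,000 = 4.427 therm
Cost = 4.427 × €1.34/therm = €5.93 ≈ €6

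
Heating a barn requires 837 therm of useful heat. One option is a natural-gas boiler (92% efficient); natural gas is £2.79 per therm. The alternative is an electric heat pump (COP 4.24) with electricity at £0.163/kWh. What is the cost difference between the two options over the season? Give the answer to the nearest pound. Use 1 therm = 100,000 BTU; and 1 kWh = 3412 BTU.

£1595

Heat load = 837 therm × 100,000 = 83,700,000 BTU
Gas: input = 83,700,000 / 0.920 = 90,978,261 BTU = 909.8 therm → 909.8 × £2.79 = £2,538.29
Heat pump: 83,700,000 BTU / 3412 = 24,530 kWh heat; / 4.24 = 5,786 kWh in → × £0.163 = £943.06
Difference = |£2,538.29 − £943.06| = £1,595.24 ≈ £1595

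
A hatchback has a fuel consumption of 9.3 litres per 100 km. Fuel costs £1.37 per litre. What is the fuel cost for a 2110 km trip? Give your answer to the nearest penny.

£268.84

Fuel = 9.3 L/100 km × 2110 km / 100 = 196.2 L
Cost = 196.2 L × £1.37/L = £268.84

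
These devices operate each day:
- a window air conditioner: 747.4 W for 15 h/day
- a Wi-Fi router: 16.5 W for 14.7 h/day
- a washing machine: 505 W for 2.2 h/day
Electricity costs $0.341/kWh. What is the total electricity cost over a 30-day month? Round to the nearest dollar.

$129

window air conditioner: 747.4 W × 15 h × 30 d = 336,330 Wh = 336.3 kWh
Wi-Fi router: 16.5 W × 14.7 h × 30 d = 7,276 Wh = 7.276 kWh
washing machine: 505 W × 2.2 h × 30 d = 33,330 Wh = 33.33 kWh
Total energy = 336.3 + 7.276 + 33.33 = 376.9 kWh
Cost = 376.9 kWh × $0.341 = $128.54 ≈ $129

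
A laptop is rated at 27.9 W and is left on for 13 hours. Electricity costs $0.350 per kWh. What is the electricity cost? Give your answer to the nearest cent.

Energy = 27.9 W × 13 h = 363 Wh = 0.3627 kWh
Cost = 0.3627 kWh × $0.350/kWh = $0.13

$0.13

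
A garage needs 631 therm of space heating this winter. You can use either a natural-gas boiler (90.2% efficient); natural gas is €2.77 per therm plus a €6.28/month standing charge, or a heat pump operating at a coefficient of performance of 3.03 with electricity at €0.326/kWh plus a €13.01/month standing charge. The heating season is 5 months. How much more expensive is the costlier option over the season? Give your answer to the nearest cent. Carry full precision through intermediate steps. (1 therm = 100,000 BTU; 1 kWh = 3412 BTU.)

€85.61

Heat load = 631 therm × 100,000 = 63,100,000 BTU
Gas: input = 63,100,000 / 0.902 = 69,955,654 BTU = 699.6 therm → 699.6 × €2.77 = €1,937.77; + 5 × €6.28 standing = €1,969.17
Heat pump: 63,100,000 BTU / 3412 = 18,490 kWh heat; / 3.03 = 6,103 kWh in → × €0.326 = €1,989.74; + 5 × €13.01 standing = €2,054.79
Difference = |€1,969.17 − €2,054.79| = €85.61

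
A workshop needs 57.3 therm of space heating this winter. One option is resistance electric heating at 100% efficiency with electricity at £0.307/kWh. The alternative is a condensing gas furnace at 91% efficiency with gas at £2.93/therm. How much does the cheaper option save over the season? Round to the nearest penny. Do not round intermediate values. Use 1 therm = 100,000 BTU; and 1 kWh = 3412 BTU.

£331.07

Heat load = 57.3 therm × 100,000 = 5,730,000 BTU
Gas: input = 5,730,000 / 0.91 = 6,296,703 BTU = 62.97 therm → 62.97 × £2.93 = £184.49
Electric: 5,730,000 BTU / 3412 = 1,679 kWh → × £0.307 = £515.57
Difference = |£184.49 − £515.57| = £331.07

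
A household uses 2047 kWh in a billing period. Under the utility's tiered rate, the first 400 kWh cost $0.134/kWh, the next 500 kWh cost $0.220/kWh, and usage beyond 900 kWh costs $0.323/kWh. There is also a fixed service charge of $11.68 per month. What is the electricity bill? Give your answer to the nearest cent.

$545.76

First 400 kWh × $0.134 = $53.60
Next 500 kWh × $0.220 = $110.00
Remaining 1147 kWh × $0.323 = $370.48
Energy charge = $534.08; + service $11.68 = $545.76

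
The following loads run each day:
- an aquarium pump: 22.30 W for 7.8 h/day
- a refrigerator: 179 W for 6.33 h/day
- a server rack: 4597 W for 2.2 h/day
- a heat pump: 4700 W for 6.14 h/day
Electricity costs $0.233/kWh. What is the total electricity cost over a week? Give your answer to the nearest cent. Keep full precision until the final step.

aquarium pump: 22.30 W × 7.8 h × 7 d = 1,218 Wh = 1.218 kWh
refrigerator: 179 W × 6.33 h × 7 d = 7,931 Wh = 7.931 kWh
server rack: 4597 W × 2.2 h × 7 d = 70,794 Wh = 70.79 kWh
heat pump: 4700 W × 6.14 h × 7 d = 202,006 Wh = 202 kWh
Total energy = 1.218 + 7.931 + 70.79 + 202 = 281.9 kWh
Cost = 281.9 kWh × $0.233 = $65.69

$65.69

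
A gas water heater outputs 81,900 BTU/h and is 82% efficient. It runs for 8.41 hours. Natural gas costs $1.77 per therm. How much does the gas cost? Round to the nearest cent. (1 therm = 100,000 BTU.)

Heat delivered = 81,900 BTU/h × 8.41 h = 688,779 BTU
Gas input = 688,779 / 0.82 = 839,974 BTU
= 839,974 / 100,000 = 8.4 therm
Cost = 8.4 × $1.77/therm = $14.87

$14.87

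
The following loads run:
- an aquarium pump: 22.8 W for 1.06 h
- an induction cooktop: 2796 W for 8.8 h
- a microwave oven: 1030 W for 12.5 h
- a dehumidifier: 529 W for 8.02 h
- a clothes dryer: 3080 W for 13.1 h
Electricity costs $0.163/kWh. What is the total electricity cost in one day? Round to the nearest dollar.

aquarium pump: 22.8 W × 1.06 h = 24 Wh = 0.02417 kWh
induction cooktop: 2796 W × 8.8 h = 24,605 Wh = 24.6 kWh
microwave oven: 1030 W × 12.5 h = 12,875 Wh = 12.88 kWh
dehumidifier: 529 W × 8.02 h = 4,243 Wh = 4.243 kWh
clothes dryer: 3080 W × 13.1 h = 40,348 Wh = 40.35 kWh
Total energy = 0.02417 + 24.6 + 12.88 + 4.243 + 40.35 = 82.09 kWh
Cost = 82.09 kWh × $0.163 = $13.38 ≈ $13

$13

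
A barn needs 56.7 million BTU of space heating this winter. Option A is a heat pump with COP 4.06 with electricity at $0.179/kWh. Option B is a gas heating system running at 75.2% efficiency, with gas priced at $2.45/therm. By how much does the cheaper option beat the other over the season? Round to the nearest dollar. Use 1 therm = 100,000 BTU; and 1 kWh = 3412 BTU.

Heat load = 56.7 × 10⁶ BTU = 56,700,000 BTU
Gas: input = 56,700,000 / 0.752 = 75,398,936 BTU = 754 therm → 754 × $2.45 = $1,847.27
Heat pump: 56,700,000 BTU / 3412 = 16,620 kWh heat; / 4.06 = 4,093 kWh in → × $0.179 = $732.66
Difference = |$1,847.27 − $732.66| = $1,114.62 ≈ $1115

$1115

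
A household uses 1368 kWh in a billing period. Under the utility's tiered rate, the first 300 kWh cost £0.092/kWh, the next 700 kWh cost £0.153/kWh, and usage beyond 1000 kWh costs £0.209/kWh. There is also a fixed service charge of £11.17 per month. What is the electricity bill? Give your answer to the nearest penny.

£222.78

First 300 kWh × £0.092 = £27.60
Next 700 kWh × £0.153 = £107.10
Remaining 368 kWh × £0.209 = £76.91
Energy charge = £211.61; + service £11.17 = £222.78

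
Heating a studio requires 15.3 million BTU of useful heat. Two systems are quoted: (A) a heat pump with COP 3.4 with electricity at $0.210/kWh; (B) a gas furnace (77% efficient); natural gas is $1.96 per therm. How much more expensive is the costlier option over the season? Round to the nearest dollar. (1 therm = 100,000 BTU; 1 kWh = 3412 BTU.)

Heat load = 15.3 × 10⁶ BTU = 15,300,000 BTU
Gas: input = 15,300,000 / 0.77 = 19,870,130 BTU = 198.7 therm → 198.7 × $1.96 = $389.45
Heat pump: 15,300,000 BTU / 3412 = 4,484 kWh heat; / 3.4 = 1,319 kWh in → × $0.210 = $276.96
Difference = |$389.45 − $276.96| = $112.49 ≈ $112

$112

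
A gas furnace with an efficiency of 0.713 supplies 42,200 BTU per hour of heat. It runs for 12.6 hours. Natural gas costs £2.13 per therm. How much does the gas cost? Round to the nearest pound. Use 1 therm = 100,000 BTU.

£16

Heat delivered = 42,200 BTU/h × 12.6 h = 531,720 BTU
Gas input = 531,720 / 0.713 = 745,750 BTU
= 745,750 / 100,000 = 7.458 therm
Cost = 7.458 × £2.13/therm = £15.88 ≈ £16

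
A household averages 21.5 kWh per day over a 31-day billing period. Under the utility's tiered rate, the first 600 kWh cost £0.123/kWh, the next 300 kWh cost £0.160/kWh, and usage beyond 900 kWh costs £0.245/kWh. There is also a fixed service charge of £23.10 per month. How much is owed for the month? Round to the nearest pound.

£108

Usage = 21.5 kWh/day × 31 days = 666.5 kWh
First 600 kWh × £0.123 = £73.80
Next 66.5 kWh × £0.160 = £10.64
Remaining tier: 0 kWh (not reached)
Energy charge = £84.44; + service £23.10 = £107.54 ≈ £108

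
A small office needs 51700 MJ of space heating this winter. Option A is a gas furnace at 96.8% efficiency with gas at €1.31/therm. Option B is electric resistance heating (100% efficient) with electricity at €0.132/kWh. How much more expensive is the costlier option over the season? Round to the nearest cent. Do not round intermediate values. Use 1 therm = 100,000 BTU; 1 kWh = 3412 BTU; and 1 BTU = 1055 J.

€1232.66

Heat load = 51700 MJ = 51,700,000,000 J / 1055 = 49,004,739 BTU
Gas: input = 49,004,739 / 0.968 = 50,624,731 BTU = 506.2 therm → 506.2 × €1.31 = €663.18
Electric: 49,004,739 BTU / 3412 = 14,360 kWh → × €0.132 = €1,895.85
Difference = |€663.18 − €1,895.85| = €1,232.66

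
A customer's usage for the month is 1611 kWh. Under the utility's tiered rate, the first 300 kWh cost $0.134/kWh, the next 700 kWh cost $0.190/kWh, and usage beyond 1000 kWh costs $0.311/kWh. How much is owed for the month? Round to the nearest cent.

$363.22

First 300 kWh × $0.134 = $40.20
Next 700 kWh × $0.190 = $133.00
Remaining 611 kWh × $0.311 = $190.02
Total = $363.22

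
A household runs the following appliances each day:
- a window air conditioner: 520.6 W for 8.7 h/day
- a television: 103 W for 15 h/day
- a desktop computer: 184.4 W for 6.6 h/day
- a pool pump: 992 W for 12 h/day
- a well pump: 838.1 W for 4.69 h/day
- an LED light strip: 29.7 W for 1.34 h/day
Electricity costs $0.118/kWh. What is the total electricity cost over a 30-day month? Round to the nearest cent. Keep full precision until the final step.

$82.01

window air conditioner: 520.6 W × 8.7 h × 30 d = 135,877 Wh = 135.9 kWh
television: 103 W × 15 h × 30 d = 46,350 Wh = 46.35 kWh
desktop computer: 184.4 W × 6.6 h × 30 d = 36,511 Wh = 36.51 kWh
pool pump: 992 W × 12 h × 30 d = 357,120 Wh = 357.1 kWh
well pump: 838.1 W × 4.69 h × 30 d = 117,921 Wh = 117.9 kWh
LED light strip: 29.7 W × 1.34 h × 30 d = 1,194 Wh = 1.194 kWh
Total energy = 135.9 + 46.35 + 36.51 + 357.1 + 117.9 + 1.194 = 695 kWh
Cost = 695 kWh × $0.118 = $82.01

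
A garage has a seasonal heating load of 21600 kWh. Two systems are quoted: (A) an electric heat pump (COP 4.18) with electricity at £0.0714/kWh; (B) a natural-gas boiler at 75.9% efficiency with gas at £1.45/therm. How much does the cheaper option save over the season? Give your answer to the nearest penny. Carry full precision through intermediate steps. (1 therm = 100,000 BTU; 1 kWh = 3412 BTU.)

£1039.00

Heat load = 21600 kWh × 3412 = 73,699,200 BTU
Gas: input = 73,699,200 / 0.759 = 97,100,395 BTU = 971 therm → 971 × £1.45 = £1,407.96
Heat pump: 73,699,200 BTU / 3412 = 21,600 kWh heat; / 4.18 = 5,167 kWh in → × £0.0714 = £368.96
Difference = |£1,407.96 − £368.96| = £1,039.00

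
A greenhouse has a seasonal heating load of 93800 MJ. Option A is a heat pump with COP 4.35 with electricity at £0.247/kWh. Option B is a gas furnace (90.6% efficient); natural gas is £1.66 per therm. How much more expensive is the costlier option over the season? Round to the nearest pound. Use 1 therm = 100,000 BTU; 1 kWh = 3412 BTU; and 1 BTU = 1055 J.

£149

Heat load = 93800 MJ = 93,800,000,000 J / 1055 = 88,909,953 BTU
Gas: input = 88,909,953 / 0.906 = 98,134,606 BTU = 981.3 therm → 981.3 × £1.66 = £1,629.03
Heat pump: 88,909,953 BTU / 3412 = 26,060 kWh heat; / 4.35 = 5,990 kWh in → × £0.247 = £1,479.62
Difference = |£1,629.03 − £1,479.62| = £149.42 ≈ £149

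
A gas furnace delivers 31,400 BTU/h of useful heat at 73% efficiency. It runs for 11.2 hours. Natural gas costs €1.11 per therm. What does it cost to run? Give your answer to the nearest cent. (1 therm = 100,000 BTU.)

Heat delivered = 31,400 BTU/h × 11.2 h = 351,680 BTU
Gas input = 351,680 / 0.73 = 481,753 BTU
= 481,753 / 100,000 = 4.818 therm
Cost = 4.818 × €1.11/therm = €5.35

€5.35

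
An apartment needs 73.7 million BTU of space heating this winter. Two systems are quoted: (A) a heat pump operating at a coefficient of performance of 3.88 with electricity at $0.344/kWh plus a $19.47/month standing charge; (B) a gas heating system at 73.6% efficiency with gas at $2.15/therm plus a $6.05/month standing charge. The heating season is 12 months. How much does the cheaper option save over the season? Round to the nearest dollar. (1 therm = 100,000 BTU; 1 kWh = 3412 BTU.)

$77

Heat load = 73.7 × 10⁶ BTU = 73,700,000 BTU
Gas: input = 73,700,000 / 0.736 = 100,135,870 BTU = 1,001 therm → 1,001 × $2.15 = $2,152.92; + 12 × $6.05 standing = $2,225.52
Heat pump: 73,700,000 BTU / 3412 = 21,600 kWh heat; / 3.88 = 5,567 kWh in → × $0.344 = $1,915.07; + 12 × $19.47 standing = $2,148.71
Difference = |$2,225.52 − $2,148.71| = $76.81 ≈ $77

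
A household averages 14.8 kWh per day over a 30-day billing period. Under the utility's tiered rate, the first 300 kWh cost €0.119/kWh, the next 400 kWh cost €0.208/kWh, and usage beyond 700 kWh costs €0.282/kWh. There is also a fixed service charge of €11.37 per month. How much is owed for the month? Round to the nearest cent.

Usage = 14.8 kWh/day × 30 days = 444 kWh
First 300 kWh × €0.119 = €35.70
Next 144 kWh × €0.208 = €29.95
Remaining tier: 0 kWh (not reached)
Energy charge = €65.65; + service €11.37 = €77.02

€77.02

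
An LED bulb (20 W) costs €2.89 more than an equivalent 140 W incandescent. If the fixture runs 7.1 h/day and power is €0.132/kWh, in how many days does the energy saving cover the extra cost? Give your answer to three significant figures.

Power saved = 140 − 20 = 120 W
Daily energy saved = 120 W × 7.1 h = 852 Wh = 0.852 kWh
Daily savings = 0.852 × €0.132 = €0.1125
Payback = €2.89 / €0.1125 per day = 25.7 days

25.7 days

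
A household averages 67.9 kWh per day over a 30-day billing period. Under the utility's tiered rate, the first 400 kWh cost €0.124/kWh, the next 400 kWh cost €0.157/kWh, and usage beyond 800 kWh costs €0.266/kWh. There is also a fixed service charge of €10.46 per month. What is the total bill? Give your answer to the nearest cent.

Usage = 67.9 kWh/day × 30 days = 2037 kWh
First 400 kWh × €0.124 = €49.60
Next 400 kWh × €0.157 = €62.80
Remaining 1237 kWh × €0.266 = €329.04
Energy charge = €441.44; + service €10.46 = €451.90

€451.90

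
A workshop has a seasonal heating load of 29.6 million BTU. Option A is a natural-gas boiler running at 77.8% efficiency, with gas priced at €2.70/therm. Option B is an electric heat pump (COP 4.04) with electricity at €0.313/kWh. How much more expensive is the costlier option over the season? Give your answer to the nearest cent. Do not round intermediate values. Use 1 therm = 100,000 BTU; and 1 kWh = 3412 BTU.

€355.13

Heat load = 29.6 × 10⁶ BTU = 29,600,000 BTU
Gas: input = 29,600,000 / 0.778 = 38,046,272 BTU = 380.5 therm → 380.5 × €2.70 = €1,027.25
Heat pump: 29,600,000 BTU / 3412 = 8,675 kWh heat; / 4.04 = 2,147 kWh in → × €0.313 = €672.12
Difference = |€1,027.25 − €672.12| = €355.13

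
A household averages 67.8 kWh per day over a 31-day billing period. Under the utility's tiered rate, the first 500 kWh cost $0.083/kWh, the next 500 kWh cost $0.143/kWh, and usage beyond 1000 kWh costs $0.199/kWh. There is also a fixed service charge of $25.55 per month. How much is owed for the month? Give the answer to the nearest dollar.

Usage = 67.8 kWh/day × 31 days = 2101.8 kWh
First 500 kWh × $0.083 = $41.50
Next 500 kWh × $0.143 = $71.50
Remaining 1101.8 kWh × $0.199 = $219.26
Energy charge = $332.26; + service $25.55 = $357.81 ≈ $358

$358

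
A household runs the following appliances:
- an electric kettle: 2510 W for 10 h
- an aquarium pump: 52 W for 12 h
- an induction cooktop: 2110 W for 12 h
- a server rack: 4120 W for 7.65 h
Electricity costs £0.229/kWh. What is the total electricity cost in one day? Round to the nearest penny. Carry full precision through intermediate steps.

electric kettle: 2510 W × 10 h = 25,100 Wh = 25.1 kWh
aquarium pump: 52 W × 12 h = 624 Wh = 0.624 kWh
induction cooktop: 2110 W × 12 h = 25,320 Wh = 25.32 kWh
server rack: 4120 W × 7.65 h = 31,518 Wh = 31.52 kWh
Total energy = 25.1 + 0.624 + 25.32 + 31.52 = 82.56 kWh
Cost = 82.56 kWh × £0.229 = £18.91

£18.91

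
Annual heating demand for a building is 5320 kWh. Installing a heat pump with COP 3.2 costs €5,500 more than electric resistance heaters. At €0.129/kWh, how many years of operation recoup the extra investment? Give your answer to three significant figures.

11.7 years

Resistance: 5320 kWh × €0.129 = €686.28/yr
Heat pump: 5320 / 3.2 = 1662 kWh in → × €0.129 = €214.46/yr
Annual savings = €471.82
Payback = €5,500 / €471.82 = 11.7 years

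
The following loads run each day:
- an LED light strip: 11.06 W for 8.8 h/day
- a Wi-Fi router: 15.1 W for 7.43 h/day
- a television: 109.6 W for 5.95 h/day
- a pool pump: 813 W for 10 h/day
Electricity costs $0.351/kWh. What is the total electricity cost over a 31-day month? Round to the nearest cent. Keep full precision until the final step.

$97.84

LED light strip: 11.06 W × 8.8 h × 31 d = 3,017 Wh = 3.017 kWh
Wi-Fi router: 15.1 W × 7.43 h × 31 d = 3,478 Wh = 3.478 kWh
television: 109.6 W × 5.95 h × 31 d = 20,216 Wh = 20.22 kWh
pool pump: 813 W × 10 h × 31 d = 252,030 Wh = 252 kWh
Total energy = 3.017 + 3.478 + 20.22 + 252 = 278.7 kWh
Cost = 278.7 kWh × $0.351 = $97.84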